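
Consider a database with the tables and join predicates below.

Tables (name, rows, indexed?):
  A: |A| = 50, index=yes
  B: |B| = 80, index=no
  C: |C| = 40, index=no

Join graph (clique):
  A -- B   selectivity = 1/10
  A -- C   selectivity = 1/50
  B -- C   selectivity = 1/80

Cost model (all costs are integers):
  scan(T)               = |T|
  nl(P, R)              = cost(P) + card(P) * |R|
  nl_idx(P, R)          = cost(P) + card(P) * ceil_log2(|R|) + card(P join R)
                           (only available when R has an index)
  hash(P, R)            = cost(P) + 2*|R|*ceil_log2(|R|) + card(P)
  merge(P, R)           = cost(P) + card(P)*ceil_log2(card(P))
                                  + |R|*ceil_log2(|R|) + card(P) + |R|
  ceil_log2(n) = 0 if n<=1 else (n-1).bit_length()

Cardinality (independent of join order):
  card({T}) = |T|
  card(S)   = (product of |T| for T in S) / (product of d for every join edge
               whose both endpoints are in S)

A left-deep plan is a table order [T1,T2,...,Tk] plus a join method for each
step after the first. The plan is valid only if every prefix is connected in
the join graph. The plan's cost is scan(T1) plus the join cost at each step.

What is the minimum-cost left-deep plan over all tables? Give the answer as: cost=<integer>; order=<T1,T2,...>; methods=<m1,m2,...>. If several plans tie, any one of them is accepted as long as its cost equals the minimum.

Selinger DP (subsets sized 1..n):
  {A}: scan cost=50, card=50
  {B}: scan cost=80, card=80
  {C}: scan cost=40, card=40
  {AB}: card=400; try (A,hash)→760, (A,nl_idx)→960, (B,merge)→1040, (A,merge)→1070, (B,hash)→1220, (B,nl)→4050 …(+1); best=760 via (A,hash)
  {AC}: card=40; try (A,nl_idx)→320, (C,hash)→580, (A,merge)→670, (C,merge)→680, (A,hash)→680, (A,nl)→2040 …(+1); best=320 via (A,nl_idx)
  {BC}: card=40; try (C,hash)→640, (B,merge)→960, (C,merge)→1000, (B,hash)→1200, (B,nl)→3240, (C,nl)→3280; best=640 via (C,hash)
  {ABC}: card=4; try (A,nl_idx)→884, (B,merge)→1240, (A,merge)→1270, (A,hash)→1280, (B,hash)→1480, (C,hash)→1640 …(+4); best=884 via (A,nl_idx)

cost=884; order=B,C,A; methods=hash,nl_idx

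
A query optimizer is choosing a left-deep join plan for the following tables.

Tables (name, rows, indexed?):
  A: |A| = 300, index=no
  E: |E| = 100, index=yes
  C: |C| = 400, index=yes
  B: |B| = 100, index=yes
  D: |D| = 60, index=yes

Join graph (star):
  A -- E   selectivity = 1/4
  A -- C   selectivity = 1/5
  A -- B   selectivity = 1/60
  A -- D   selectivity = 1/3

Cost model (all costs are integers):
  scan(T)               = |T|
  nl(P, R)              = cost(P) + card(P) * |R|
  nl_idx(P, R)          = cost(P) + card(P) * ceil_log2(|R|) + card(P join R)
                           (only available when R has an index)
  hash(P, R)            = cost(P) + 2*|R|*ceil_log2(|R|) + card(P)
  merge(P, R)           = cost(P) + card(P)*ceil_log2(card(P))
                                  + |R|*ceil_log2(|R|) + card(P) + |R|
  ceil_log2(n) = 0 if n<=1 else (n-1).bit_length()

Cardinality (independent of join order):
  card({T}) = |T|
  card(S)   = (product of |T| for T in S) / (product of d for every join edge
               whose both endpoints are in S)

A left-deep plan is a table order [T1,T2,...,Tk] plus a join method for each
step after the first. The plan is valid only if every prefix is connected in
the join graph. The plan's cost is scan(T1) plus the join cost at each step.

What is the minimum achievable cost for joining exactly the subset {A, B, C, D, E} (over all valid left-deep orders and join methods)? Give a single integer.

Selinger DP over subsets of {A,B,C,D,E}:
  {A}: scan cost=300, card=300
  {E}: scan cost=100, card=100
  {C}: scan cost=400, card=400
  {B}: scan cost=100, card=100
  {D}: scan cost=60, card=60
  {AE}: card=7500; try (E,hash)→2000, (A,merge)→3900, (E,merge)→4100, (A,hash)→5600, (E,nl_idx)→9900, (A,nl)→30100 …(+1); best=2000 via (E,hash)
  {AC}: card=24000; try (A,hash)→6200, (C,merge)→7300, (A,merge)→7400, (C,hash)→7800, (C,nl_idx)→27000, (C,nl)→120300 …(+1); best=6200 via (A,hash)
  {AB}: card=500; try (B,hash)→2000, (B,nl_idx)→2900, (A,merge)→3900, (B,merge)→4100, (A,hash)→5600, (A,nl)→30100 …(+1); best=2000 via (B,hash)
  {AD}: card=6000; try (D,hash)→1320, (A,merge)→3480, (D,merge)→3720, (A,hash)→5520, (D,nl_idx)→8100, (A,nl)→18060 …(+1); best=1320 via (D,hash)
  {ACE}: card=600000; try (C,hash)→16700, (E,hash)→31600, (C,merge)→111000, (E,merge)→391000, (C,nl_idx)→669500, (E,nl_idx)→774200 …(+2); best=16700 via (C,hash)
  {ABE}: card=12500; try (E,hash)→3900, (E,merge)→7800, (B,hash)→10900, (E,nl_idx)→18000, (E,nl)→52000, (B,nl_idx)→67000 …(+2); best=3900 via (E,hash)
  {ADE}: card=150000; try (E,hash)→8720, (D,hash)→10220, (E,merge)→86120, (D,merge)→107420, (E,nl_idx)→193320, (D,nl_idx)→197000 …(+2); best=8720 via (E,hash)
  {ABC}: card=40000; try (C,hash)→9700, (C,merge)→11000, (B,hash)→31600, (C,nl_idx)→46500, (C,nl)→202000, (B,nl_idx)→214200 …(+2); best=9700 via (C,hash)
  {ACD}: card=480000; try (C,hash)→14520, (D,hash)→30920, (C,merge)→89320, (D,merge)→390620, (C,nl_idx)→535320, (D,nl_idx)→630200 …(+2); best=14520 via (C,hash)
  {ABD}: card=10000; try (D,hash)→3220, (D,merge)→7420, (B,hash)→8720, (D,nl_idx)→15000, (D,nl)→32000, (B,nl_idx)→53320 …(+2); best=3220 via (D,hash)
  {ABCE}: card=1000000; try (C,hash)→23600, (E,hash)→51100, (C,merge)→195400, (B,hash)→618100, (E,merge)→690500, (C,nl_idx)→1116400 …(+6); best=23600 via (C,hash)
  {ACDE}: card=12000000; try (C,hash)→165920, (E,hash)→495920, (D,hash)→617420, (C,merge)→2862720, (E,merge)→9615320, (D,merge)→12617120 …(+6); best=165920 via (C,hash)
  {ABDE}: card=250000; try (E,hash)→14620, (D,hash)→17120, (E,merge)→154020, (B,hash)→160120, (D,merge)→191820, (E,nl_idx)→323220 …(+6); best=14620 via (E,hash)
  {ABCD}: card=800000; try (C,hash)→20420, (D,hash)→50420, (C,merge)→157220, (B,hash)→495920, (D,merge)→690120, (C,nl_idx)→893220 …(+6); best=20420 via (C,hash)
  {ABCDE}: card=20000000; try (C,hash)→271820, (E,hash)→821820, (D,hash)→1024320, (C,merge)→4768620, (B,hash)→12167320, (E,merge)→16821220 …(+10); best=271820 via (C,hash)

271820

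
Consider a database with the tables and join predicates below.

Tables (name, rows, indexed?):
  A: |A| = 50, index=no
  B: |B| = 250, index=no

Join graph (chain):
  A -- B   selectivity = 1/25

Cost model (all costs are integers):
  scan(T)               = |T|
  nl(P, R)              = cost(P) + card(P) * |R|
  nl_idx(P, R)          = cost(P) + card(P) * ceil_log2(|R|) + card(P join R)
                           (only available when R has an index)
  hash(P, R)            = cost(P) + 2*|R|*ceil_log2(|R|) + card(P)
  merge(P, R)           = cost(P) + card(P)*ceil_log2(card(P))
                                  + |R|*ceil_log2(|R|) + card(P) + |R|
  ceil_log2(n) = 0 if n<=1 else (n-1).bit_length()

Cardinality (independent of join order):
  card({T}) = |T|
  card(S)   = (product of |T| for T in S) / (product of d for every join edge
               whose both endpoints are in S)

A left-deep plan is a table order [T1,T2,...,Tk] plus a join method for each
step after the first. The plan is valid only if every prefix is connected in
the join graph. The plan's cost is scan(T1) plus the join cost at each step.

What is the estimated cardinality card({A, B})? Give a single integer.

500

Tables in S: A(50), B(250)
Edges inside S: A-B(d=25)
numerator = 50 * 250 = 12500
denominator = 25 = 25
card(S) = 12500 / 25 = 500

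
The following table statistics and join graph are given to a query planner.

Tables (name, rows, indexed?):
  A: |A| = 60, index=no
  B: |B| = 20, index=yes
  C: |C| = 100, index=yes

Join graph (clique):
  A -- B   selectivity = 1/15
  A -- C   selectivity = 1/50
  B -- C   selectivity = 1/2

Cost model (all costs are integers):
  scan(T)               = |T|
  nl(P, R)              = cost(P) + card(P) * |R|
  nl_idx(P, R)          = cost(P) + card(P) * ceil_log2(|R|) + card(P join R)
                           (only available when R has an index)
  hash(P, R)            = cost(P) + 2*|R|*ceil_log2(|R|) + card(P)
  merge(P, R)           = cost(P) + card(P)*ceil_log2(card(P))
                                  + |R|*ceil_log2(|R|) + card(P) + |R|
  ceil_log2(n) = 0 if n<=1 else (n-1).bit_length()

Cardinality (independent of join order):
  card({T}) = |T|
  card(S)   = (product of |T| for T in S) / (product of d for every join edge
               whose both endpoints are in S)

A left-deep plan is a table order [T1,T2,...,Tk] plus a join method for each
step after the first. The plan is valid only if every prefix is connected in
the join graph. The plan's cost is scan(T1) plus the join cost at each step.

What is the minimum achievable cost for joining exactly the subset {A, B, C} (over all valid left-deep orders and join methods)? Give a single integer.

920

Selinger DP over subsets of {A,B,C}:
  {A}: scan cost=60, card=60
  {B}: scan cost=20, card=20
  {C}: scan cost=100, card=100
  {AB}: card=80; try (B,hash)→320, (B,nl_idx)→440, (A,merge)→560, (B,merge)→600, (A,hash)→760, (A,nl)→1220 …(+1); best=320 via (B,hash)
  {AC}: card=120; try (C,nl_idx)→600, (A,hash)→920, (C,merge)→1280, (A,merge)→1320, (C,hash)→1520, (C,nl)→6060 …(+1); best=600 via (C,nl_idx)
  {BC}: card=1000; try (B,hash)→400, (C,merge)→940, (B,merge)→1020, (C,nl_idx)→1160, (C,hash)→1440, (B,nl_idx)→1600 …(+2); best=400 via (B,hash)
  {ABC}: card=80; try (B,hash)→920, (C,nl_idx)→960, (B,nl_idx)→1280, (B,merge)→1680, (C,merge)→1760, (C,hash)→1800 …(+5); best=920 via (B,hash)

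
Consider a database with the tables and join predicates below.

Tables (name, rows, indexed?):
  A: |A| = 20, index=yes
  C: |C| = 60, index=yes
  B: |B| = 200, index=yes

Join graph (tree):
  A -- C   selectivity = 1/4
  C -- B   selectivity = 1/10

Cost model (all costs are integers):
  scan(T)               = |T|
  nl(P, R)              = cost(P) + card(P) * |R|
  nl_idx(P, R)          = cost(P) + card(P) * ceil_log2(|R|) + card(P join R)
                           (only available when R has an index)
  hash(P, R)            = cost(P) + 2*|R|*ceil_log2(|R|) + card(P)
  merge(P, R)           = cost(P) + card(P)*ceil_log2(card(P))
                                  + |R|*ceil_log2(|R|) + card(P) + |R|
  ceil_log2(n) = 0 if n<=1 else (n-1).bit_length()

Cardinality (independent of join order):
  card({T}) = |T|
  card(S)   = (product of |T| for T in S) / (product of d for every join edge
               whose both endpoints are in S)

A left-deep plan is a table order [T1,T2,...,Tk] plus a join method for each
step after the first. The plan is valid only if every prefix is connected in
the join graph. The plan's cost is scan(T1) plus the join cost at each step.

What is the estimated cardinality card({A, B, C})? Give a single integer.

6000

Tables in S: A(20), B(200), C(60)
Edges inside S: A-C(d=4), C-B(d=10)
numerator = 20 * 200 * 60 = 240000
denominator = 4 * 10 = 40
card(S) = 240000 / 40 = 6000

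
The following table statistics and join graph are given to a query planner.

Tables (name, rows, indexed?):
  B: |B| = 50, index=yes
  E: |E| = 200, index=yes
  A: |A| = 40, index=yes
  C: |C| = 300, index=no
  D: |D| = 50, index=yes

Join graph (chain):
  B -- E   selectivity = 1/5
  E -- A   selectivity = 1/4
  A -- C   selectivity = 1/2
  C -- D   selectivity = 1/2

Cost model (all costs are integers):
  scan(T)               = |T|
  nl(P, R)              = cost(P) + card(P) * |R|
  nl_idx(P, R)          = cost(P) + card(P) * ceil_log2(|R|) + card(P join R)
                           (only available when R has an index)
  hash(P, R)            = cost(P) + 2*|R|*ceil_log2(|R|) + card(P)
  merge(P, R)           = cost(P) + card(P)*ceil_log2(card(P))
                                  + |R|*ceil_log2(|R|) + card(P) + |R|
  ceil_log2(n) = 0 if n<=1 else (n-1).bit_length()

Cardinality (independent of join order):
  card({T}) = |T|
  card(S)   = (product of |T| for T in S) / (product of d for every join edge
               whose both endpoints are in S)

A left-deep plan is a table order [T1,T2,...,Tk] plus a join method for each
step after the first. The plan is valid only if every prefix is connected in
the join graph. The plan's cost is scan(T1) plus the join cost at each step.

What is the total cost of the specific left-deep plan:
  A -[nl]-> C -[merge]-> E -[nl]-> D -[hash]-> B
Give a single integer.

step 1: scan A: cost=40, card=40
step 2: join C via nl
    card(P join C) = 40*300/(2) = 6000
    cost = 40 + 40*300 = 12040
step 3: join E via merge
    card(P join E) = 6000*200/(4) = 300000
    cost = 12040 + 6000*13 + 200*8 + 6000 + 200 = 97840
step 4: join D via nl
    card(P join D) = 300000*50/(2) = 7500000
    cost = 97840 + 300000*50 = 15097840
step 5: join B via hash
    card(P join B) = 7500000*50/(5) = 75000000
    cost = 15097840 + 2*50*6 + 7500000 = 22598440

22598440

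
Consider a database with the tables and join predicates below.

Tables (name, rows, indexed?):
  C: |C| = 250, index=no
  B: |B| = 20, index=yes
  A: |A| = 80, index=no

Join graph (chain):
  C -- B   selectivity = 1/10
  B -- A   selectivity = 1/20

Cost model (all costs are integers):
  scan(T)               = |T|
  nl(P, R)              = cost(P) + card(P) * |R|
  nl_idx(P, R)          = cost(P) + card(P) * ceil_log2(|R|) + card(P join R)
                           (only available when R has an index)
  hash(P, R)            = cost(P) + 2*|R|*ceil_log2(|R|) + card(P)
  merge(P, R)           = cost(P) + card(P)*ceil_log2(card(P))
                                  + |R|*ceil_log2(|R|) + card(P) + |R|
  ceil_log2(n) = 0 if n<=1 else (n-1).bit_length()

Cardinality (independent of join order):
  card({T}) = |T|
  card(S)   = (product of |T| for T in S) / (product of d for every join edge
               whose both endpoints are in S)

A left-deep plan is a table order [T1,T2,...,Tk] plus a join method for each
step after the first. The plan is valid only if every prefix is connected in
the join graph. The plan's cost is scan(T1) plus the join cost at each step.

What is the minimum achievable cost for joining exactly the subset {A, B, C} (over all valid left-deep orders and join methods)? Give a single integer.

2320

Selinger DP over subsets of {A,B,C}:
  {C}: scan cost=250, card=250
  {B}: scan cost=20, card=20
  {A}: scan cost=80, card=80
  {BC}: card=500; try (B,hash)→700, (B,nl_idx)→2000, (C,merge)→2390, (B,merge)→2620, (C,hash)→4040, (C,nl)→5020 …(+1); best=700 via (B,hash)
  {AB}: card=80; try (B,hash)→360, (B,nl_idx)→560, (A,merge)→780, (B,merge)→840, (A,hash)→1160, (A,nl)→1620 …(+1); best=360 via (B,hash)
  {ABC}: card=2000; try (A,hash)→2320, (C,merge)→3250, (C,hash)→4440, (A,merge)→6340, (C,nl)→20360, (A,nl)→40700; best=2320 via (A,hash)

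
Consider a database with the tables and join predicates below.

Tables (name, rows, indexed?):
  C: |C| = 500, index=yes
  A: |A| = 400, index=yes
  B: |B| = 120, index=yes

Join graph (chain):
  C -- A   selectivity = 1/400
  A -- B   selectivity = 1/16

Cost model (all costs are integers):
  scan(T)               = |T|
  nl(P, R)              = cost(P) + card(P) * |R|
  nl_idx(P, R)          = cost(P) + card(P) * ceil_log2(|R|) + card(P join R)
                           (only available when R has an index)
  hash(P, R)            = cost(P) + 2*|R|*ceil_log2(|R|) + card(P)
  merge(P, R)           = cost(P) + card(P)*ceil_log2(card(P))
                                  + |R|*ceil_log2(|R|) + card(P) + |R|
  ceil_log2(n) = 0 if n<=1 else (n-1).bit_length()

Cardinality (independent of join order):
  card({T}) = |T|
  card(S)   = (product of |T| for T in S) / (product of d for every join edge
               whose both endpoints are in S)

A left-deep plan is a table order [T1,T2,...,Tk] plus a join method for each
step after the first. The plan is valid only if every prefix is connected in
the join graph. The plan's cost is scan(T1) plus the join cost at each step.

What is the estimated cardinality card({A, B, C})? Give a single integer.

Tables in S: A(400), B(120), C(500)
Edges inside S: C-A(d=400), A-B(d=16)
numerator = 400 * 120 * 500 = 24000000
denominator = 400 * 16 = 6400
card(S) = 24000000 / 6400 = 3750

3750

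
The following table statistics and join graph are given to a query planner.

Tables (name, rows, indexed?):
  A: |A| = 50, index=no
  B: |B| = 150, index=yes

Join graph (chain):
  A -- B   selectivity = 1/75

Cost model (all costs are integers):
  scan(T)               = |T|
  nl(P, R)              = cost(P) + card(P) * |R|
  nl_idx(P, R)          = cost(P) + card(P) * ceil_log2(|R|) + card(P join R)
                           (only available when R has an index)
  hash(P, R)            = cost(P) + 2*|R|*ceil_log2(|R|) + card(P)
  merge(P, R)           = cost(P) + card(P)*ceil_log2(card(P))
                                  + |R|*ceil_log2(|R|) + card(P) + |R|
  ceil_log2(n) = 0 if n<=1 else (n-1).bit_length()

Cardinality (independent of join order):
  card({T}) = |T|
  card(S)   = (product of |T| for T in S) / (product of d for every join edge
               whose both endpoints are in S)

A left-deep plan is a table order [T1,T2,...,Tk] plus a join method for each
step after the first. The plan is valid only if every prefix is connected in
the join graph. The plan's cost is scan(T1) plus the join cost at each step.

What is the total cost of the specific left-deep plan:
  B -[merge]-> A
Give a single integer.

1850

step 1: scan B: cost=150, card=150
step 2: join A via merge
    card(P join A) = 150*50/(75) = 100
    cost = 150 + 150*8 + 50*6 + 150 + 50 = 1850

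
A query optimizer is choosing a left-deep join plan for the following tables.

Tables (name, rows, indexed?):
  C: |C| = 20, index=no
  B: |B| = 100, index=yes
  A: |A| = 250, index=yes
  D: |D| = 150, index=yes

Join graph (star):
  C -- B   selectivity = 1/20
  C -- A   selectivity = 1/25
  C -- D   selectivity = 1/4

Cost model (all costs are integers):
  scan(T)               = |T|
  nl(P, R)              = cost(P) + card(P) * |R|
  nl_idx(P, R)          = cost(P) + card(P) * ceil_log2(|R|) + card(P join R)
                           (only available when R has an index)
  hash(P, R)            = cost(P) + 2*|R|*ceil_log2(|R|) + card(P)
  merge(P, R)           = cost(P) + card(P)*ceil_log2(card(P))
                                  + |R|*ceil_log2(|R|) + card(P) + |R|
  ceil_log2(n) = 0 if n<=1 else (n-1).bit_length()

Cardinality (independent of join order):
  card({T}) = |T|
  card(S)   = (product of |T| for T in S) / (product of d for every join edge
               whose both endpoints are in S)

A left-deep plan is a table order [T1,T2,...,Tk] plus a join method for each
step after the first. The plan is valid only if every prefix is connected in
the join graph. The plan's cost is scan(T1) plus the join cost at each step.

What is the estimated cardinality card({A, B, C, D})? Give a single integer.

37500

Tables in S: A(250), B(100), C(20), D(150)
Edges inside S: C-B(d=20), C-A(d=25), C-D(d=4)
numerator = 250 * 100 * 20 * 150 = 75000000
denominator = 20 * 25 * 4 = 2000
card(S) = 75000000 / 2000 = 37500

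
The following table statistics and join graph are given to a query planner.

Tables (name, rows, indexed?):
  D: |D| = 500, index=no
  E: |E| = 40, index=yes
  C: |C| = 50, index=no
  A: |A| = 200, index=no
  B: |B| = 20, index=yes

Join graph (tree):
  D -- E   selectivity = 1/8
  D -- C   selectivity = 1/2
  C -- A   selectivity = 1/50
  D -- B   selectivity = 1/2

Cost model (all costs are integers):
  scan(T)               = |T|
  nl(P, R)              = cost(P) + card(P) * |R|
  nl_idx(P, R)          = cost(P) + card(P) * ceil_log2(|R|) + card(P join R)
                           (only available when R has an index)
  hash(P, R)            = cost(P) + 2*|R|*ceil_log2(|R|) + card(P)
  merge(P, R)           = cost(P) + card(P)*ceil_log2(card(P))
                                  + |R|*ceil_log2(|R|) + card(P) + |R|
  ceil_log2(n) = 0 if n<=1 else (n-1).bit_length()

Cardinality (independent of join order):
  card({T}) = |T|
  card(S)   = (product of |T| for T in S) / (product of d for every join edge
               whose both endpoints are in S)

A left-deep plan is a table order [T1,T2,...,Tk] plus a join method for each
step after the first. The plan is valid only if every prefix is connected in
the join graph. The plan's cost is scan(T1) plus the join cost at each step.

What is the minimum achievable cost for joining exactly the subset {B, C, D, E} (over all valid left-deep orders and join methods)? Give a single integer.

29780

Selinger DP over subsets of {B,C,D,E}:
  {D}: scan cost=500, card=500
  {E}: scan cost=40, card=40
  {C}: scan cost=50, card=50
  {B}: scan cost=20, card=20
  {DE}: card=2500; try (E,hash)→1480, (D,merge)→5320, (E,merge)→5780, (E,nl_idx)→6000, (D,hash)→9080, (D,nl)→20040 …(+1); best=1480 via (E,hash)
  {CD}: card=12500; try (C,hash)→1600, (D,merge)→5400, (C,merge)→5850, (D,hash)→9100, (D,nl)→25050, (C,nl)→25500; best=1600 via (C,hash)
  {BD}: card=5000; try (B,hash)→1200, (D,merge)→5140, (B,merge)→5620, (B,nl_idx)→8000, (D,hash)→9040, (D,nl)→10020 …(+1); best=1200 via (B,hash)
  {CDE}: card=62500; try (C,hash)→4580, (E,hash)→14580, (C,merge)→34330, (C,nl)→126480, (E,nl_idx)→139100, (E,merge)→189380 …(+1); best=4580 via (C,hash)
  {BDE}: card=25000; try (B,hash)→4180, (E,hash)→6680, (B,merge)→34100, (B,nl_idx)→38980, (B,nl)→51480, (E,nl_idx)→56200 …(+2); best=4180 via (B,hash)
  {BCD}: card=125000; try (C,hash)→6800, (B,hash)→14300, (C,merge)→71550, (B,nl_idx)→189100, (B,merge)→189220, (C,nl)→251200 …(+1); best=6800 via (C,hash)
  {BCDE}: card=625000; try (C,hash)→29780, (B,hash)→67280, (E,hash)→132280, (C,merge)→404530, (B,nl_idx)→942080, (B,merge)→1067200 …(+5); best=29780 via (C,hash)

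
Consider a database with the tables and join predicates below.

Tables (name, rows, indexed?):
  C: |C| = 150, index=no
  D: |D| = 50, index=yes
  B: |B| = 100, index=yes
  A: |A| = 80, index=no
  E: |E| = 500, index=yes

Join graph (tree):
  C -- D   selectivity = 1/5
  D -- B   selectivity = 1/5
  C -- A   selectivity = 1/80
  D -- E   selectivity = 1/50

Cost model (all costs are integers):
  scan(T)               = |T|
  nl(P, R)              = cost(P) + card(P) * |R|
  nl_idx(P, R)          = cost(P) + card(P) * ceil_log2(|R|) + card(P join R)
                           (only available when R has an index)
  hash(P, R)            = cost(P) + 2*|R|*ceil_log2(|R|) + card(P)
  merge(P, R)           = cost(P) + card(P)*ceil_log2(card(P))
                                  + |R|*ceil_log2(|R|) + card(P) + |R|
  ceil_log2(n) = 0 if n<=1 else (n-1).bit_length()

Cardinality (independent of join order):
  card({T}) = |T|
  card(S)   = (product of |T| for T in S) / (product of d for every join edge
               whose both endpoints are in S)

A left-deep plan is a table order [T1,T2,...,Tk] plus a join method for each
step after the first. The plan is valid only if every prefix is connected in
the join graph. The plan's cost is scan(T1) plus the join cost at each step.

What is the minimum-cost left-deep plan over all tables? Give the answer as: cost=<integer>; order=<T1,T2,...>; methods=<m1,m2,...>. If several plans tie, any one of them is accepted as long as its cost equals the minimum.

Selinger DP (subsets sized 1..n):
  {C}: scan cost=150, card=150
  {D}: scan cost=50, card=50
  {B}: scan cost=100, card=100
  {A}: scan cost=80, card=80
  {E}: scan cost=500, card=500
  {CD}: card=1500; try (D,hash)→900, (C,merge)→1750, (D,merge)→1850, (C,hash)→2500, (D,nl_idx)→2550, (C,nl)→7550 …(+1); best=900 via (D,hash)
  {AC}: card=150; try (A,hash)→1420, (C,merge)→2070, (A,merge)→2140, (C,hash)→2560, (C,nl)→12080, (A,nl)→12150; best=1420 via (A,hash)
  {BD}: card=1000; try (D,hash)→800, (B,merge)→1200, (D,merge)→1250, (B,nl_idx)→1400, (B,hash)→1500, (D,nl_idx)→1700 …(+2); best=800 via (D,hash)
  {DE}: card=500; try (E,nl_idx)→1000, (D,hash)→1600, (D,nl_idx)→4000, (E,merge)→5400, (D,merge)→5850, (E,hash)→9100 …(+2); best=1000 via (E,nl_idx)
  {BCD}: card=30000; try (B,hash)→3800, (C,hash)→4200, (C,merge)→13150, (B,merge)→19700, (B,nl_idx)→41400, (C,nl)→150800 …(+1); best=3800 via (B,hash)
  {ACD}: card=1500; try (D,hash)→2170, (D,merge)→3120, (A,hash)→3520, (D,nl_idx)→3820, (D,nl)→8920, (A,merge)→19540 …(+1); best=2170 via (D,hash)
  {CDE}: card=15000; try (C,hash)→3900, (C,merge)→7350, (E,hash)→11400, (E,merge)→23900, (E,nl_idx)→29400, (C,nl)→76000 …(+1); best=3900 via (C,hash)
  {BDE}: card=10000; try (B,hash)→2900, (B,merge)→6800, (E,hash)→10800, (B,nl_idx)→14500, (E,merge)→16800, (E,nl_idx)→19800 …(+2); best=2900 via (B,hash)
  {ABCD}: card=30000; try (B,hash)→5070, (B,merge)→20970, (A,hash)→34920, (B,nl_idx)→42670, (B,nl)→152170, (A,merge)→484440 …(+1); best=5070 via (B,hash)
  {BCDE}: card=300000; try (C,hash)→15300, (B,hash)→20300, (E,hash)→42800, (C,merge)→154250, (B,merge)→229700, (B,nl_idx)→408900 …(+5); best=15300 via (C,hash)
  {ACDE}: card=15000; try (E,hash)→12670, (A,hash)→20020, (E,merge)→25170, (E,nl_idx)→30670, (A,merge)→229540, (E,nl)→752170 …(+1); best=12670 via (E,hash)
  {ABCDE}: card=300000; try (B,hash)→29070, (E,hash)→44070, (B,merge)→238470, (A,hash)→316420, (B,nl_idx)→417670, (E,merge)→490070 …(+5); best=29070 via (B,hash)

cost=29070; order=C,A,D,E,B; methods=hash,hash,hash,hash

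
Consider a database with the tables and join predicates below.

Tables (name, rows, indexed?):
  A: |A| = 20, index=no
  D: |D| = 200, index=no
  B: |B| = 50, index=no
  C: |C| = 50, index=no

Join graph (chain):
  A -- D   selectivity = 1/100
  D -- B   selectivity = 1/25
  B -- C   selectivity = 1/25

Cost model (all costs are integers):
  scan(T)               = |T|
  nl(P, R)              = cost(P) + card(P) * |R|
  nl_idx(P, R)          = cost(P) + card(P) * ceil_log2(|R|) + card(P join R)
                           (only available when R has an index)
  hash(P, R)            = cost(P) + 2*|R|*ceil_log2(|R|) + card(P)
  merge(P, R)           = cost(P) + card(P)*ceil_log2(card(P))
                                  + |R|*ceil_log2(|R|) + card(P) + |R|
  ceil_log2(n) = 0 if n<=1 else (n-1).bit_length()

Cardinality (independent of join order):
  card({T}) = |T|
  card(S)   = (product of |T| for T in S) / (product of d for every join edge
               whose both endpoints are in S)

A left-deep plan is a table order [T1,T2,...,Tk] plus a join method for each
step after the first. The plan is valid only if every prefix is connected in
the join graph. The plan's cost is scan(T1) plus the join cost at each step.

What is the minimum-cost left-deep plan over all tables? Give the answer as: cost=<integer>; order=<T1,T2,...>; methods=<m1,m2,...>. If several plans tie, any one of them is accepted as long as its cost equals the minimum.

cost=1910; order=D,A,B,C; methods=hash,merge,hash

Selinger DP (subsets sized 1..n):
  {A}: scan cost=20, card=20
  {D}: scan cost=200, card=200
  {B}: scan cost=50, card=50
  {C}: scan cost=50, card=50
  {AD}: card=40; try (A,hash)→600, (D,merge)→1940, (A,merge)→2120, (D,hash)→3240, (D,nl)→4020, (A,nl)→4200; best=600 via (A,hash)
  {BD}: card=400; try (B,hash)→1000, (D,merge)→2200, (B,merge)→2350, (D,hash)→3300, (D,nl)→10050, (B,nl)→10200; best=1000 via (B,hash)
  {BC}: card=100; try (C,hash)→700, (B,hash)→700, (C,merge)→750, (B,merge)→750, (C,nl)→2550, (B,nl)→2550; best=700 via (C,hash)
  {ABD}: card=80; try (B,merge)→1230, (B,hash)→1240, (A,hash)→1600, (B,nl)→2600, (A,merge)→5120, (A,nl)→9000; best=1230 via (B,merge)
  {BCD}: card=800; try (C,hash)→2000, (D,merge)→3300, (D,hash)→4000, (C,merge)→5350, (D,nl)→20700, (C,nl)→21000; best=2000 via (C,hash)
  {ABCD}: card=160; try (C,hash)→1910, (C,merge)→2220, (A,hash)→3000, (C,nl)→5230, (A,merge)→10920, (A,nl)→18000; best=1910 via (C,hash)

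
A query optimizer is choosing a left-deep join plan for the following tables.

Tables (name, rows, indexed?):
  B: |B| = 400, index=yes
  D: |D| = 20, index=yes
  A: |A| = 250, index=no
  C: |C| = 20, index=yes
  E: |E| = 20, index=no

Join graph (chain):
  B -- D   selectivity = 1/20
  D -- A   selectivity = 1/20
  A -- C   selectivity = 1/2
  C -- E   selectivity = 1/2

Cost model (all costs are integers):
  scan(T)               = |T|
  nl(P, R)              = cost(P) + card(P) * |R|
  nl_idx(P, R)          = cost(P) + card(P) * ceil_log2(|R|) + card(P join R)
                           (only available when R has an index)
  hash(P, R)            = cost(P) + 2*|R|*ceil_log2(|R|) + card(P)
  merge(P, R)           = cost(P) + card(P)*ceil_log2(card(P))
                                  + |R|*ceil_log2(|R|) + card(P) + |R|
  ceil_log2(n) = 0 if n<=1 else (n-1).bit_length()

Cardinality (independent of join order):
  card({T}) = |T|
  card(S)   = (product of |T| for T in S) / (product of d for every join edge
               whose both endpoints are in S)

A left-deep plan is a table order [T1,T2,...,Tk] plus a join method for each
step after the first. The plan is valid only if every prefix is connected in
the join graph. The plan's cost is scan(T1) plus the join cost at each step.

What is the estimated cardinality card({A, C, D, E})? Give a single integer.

25000

Tables in S: A(250), C(20), D(20), E(20)
Edges inside S: D-A(d=20), A-C(d=2), C-E(d=2)
numerator = 250 * 20 * 20 * 20 = 2000000
denominator = 20 * 2 * 2 = 80
card(S) = 2000000 / 80 = 25000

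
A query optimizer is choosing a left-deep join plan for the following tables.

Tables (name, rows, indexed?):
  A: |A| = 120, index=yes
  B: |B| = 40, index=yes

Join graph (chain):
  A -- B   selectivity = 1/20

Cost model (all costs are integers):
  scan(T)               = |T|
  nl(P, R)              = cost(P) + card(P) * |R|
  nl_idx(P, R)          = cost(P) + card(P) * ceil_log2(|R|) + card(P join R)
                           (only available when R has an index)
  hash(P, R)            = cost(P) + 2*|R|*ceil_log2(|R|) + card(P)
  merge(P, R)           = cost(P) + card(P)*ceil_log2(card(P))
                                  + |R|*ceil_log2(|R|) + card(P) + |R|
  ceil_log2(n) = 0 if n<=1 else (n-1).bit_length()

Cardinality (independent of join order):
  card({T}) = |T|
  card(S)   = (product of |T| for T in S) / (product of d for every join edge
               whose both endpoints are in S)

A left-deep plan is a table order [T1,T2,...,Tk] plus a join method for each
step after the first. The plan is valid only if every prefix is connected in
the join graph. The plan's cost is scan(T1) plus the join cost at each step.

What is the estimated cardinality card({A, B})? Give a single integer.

Tables in S: A(120), B(40)
Edges inside S: A-B(d=20)
numerator = 120 * 40 = 4800
denominator = 20 = 20
card(S) = 4800 / 20 = 240

240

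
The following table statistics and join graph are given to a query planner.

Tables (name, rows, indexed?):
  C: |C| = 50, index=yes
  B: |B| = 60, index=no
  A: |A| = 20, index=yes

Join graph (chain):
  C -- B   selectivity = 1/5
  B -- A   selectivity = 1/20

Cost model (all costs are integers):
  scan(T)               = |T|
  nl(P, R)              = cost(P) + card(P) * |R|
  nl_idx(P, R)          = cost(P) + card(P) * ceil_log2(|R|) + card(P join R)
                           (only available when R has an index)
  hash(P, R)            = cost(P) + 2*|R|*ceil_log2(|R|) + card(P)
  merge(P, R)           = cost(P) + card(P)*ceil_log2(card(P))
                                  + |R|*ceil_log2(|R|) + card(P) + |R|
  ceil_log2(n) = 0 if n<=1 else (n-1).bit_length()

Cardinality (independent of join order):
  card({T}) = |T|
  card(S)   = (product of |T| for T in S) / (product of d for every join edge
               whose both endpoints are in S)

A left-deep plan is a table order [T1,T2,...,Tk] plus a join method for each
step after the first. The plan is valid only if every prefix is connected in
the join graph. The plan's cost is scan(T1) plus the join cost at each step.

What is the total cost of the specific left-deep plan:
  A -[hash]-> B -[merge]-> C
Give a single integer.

1530

step 1: scan A: cost=20, card=20
step 2: join B via hash
    card(P join B) = 20*60/(20) = 60
    cost = 20 + 2*60*6 + 20 = 760
step 3: join C via merge
    card(P join C) = 60*50/(5) = 600
    cost = 760 + 60*6 + 50*6 + 60 + 50 = 1530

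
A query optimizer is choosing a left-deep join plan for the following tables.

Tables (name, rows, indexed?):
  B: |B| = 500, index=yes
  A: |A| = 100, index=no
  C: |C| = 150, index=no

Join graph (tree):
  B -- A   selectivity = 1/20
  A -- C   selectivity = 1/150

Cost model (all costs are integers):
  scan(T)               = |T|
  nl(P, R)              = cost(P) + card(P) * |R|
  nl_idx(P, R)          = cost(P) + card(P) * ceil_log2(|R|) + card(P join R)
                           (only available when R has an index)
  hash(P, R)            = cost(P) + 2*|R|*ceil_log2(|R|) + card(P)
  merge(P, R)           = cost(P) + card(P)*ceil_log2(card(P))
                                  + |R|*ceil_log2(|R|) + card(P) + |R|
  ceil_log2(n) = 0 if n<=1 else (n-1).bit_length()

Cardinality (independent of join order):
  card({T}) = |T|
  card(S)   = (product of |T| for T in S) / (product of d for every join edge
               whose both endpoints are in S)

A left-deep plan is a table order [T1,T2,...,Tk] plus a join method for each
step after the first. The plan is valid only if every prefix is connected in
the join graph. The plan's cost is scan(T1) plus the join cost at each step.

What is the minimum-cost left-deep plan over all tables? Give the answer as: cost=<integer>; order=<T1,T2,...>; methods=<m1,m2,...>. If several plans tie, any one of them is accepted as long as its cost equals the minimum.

Selinger DP (subsets sized 1..n):
  {B}: scan cost=500, card=500
  {A}: scan cost=100, card=100
  {C}: scan cost=150, card=150
  {AB}: card=2500; try (A,hash)→2400, (B,nl_idx)→3500, (B,merge)→5900, (A,merge)→6300, (B,hash)→9200, (B,nl)→50100 …(+1); best=2400 via (A,hash)
  {AC}: card=100; try (A,hash)→1700, (C,merge)→2250, (A,merge)→2300, (C,hash)→2600, (C,nl)→15100, (A,nl)→15150; best=1700 via (A,hash)
  {ABC}: card=2500; try (B,nl_idx)→5100, (C,hash)→7300, (B,merge)→7500, (B,hash)→10800, (C,merge)→36250, (B,nl)→51700 …(+1); best=5100 via (B,nl_idx)

cost=5100; order=C,A,B; methods=hash,nl_idx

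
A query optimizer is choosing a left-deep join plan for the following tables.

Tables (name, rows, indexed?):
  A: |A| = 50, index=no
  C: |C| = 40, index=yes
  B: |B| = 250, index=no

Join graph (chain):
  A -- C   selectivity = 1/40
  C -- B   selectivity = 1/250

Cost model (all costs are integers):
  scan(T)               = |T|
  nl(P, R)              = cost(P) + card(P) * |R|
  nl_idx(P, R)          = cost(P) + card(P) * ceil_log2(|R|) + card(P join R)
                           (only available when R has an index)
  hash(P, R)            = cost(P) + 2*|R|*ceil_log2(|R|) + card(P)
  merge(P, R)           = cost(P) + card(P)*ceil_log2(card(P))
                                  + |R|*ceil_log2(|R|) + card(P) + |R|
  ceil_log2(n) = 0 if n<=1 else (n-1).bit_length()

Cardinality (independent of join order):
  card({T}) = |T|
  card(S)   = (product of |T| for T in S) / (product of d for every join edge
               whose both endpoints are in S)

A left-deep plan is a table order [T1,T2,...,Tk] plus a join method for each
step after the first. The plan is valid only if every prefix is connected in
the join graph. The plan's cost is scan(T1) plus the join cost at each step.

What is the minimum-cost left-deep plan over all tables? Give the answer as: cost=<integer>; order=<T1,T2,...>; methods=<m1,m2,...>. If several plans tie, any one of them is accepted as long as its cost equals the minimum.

Selinger DP (subsets sized 1..n):
  {A}: scan cost=50, card=50
  {C}: scan cost=40, card=40
  {B}: scan cost=250, card=250
  {AC}: card=50; try (C,nl_idx)→400, (C,hash)→580, (A,merge)→670, (C,merge)→680, (A,hash)→680, (A,nl)→2040 …(+1); best=400 via (C,nl_idx)
  {BC}: card=40; try (C,hash)→980, (C,nl_idx)→1790, (B,merge)→2570, (C,merge)→2780, (B,hash)→4080, (B,nl)→10040 …(+1); best=980 via (C,hash)
  {ABC}: card=50; try (A,merge)→1610, (A,hash)→1620, (A,nl)→2980, (B,merge)→3000, (B,hash)→4450, (B,nl)→12900; best=1610 via (A,merge)

cost=1610; order=B,C,A; methods=hash,merge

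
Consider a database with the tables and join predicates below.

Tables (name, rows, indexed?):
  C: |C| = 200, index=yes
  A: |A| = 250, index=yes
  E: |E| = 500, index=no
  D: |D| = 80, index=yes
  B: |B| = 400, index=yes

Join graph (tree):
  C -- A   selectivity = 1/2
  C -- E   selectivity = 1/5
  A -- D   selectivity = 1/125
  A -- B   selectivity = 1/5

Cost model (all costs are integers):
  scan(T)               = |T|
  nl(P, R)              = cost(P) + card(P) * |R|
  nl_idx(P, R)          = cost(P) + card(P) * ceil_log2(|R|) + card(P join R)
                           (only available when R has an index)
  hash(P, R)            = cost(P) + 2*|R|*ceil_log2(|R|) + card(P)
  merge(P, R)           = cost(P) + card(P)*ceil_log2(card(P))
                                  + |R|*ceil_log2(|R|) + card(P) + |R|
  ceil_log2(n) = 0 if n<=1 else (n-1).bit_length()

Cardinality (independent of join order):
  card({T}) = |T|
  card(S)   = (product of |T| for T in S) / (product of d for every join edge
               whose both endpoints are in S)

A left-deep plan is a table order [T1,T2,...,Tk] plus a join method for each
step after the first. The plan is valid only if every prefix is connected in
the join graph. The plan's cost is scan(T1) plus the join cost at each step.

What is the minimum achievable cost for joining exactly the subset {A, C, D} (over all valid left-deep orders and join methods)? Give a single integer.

4120

Selinger DP over subsets of {A,C,D}:
  {C}: scan cost=200, card=200
  {A}: scan cost=250, card=250
  {D}: scan cost=80, card=80
  {AC}: card=25000; try (C,hash)→3700, (A,merge)→4250, (C,merge)→4300, (A,hash)→4400, (A,nl_idx)→26800, (C,nl_idx)→27250 …(+2); best=3700 via (C,hash)
  {AD}: card=160; try (A,nl_idx)→880, (D,hash)→1620, (D,nl_idx)→2160, (A,merge)→2970, (D,merge)→3140, (A,hash)→4160 …(+2); best=880 via (A,nl_idx)
  {ACD}: card=16000; try (C,merge)→4120, (C,hash)→4240, (C,nl_idx)→18160, (D,hash)→29820, (C,nl)→32880, (D,nl_idx)→194700 …(+2); best=4120 via (C,merge)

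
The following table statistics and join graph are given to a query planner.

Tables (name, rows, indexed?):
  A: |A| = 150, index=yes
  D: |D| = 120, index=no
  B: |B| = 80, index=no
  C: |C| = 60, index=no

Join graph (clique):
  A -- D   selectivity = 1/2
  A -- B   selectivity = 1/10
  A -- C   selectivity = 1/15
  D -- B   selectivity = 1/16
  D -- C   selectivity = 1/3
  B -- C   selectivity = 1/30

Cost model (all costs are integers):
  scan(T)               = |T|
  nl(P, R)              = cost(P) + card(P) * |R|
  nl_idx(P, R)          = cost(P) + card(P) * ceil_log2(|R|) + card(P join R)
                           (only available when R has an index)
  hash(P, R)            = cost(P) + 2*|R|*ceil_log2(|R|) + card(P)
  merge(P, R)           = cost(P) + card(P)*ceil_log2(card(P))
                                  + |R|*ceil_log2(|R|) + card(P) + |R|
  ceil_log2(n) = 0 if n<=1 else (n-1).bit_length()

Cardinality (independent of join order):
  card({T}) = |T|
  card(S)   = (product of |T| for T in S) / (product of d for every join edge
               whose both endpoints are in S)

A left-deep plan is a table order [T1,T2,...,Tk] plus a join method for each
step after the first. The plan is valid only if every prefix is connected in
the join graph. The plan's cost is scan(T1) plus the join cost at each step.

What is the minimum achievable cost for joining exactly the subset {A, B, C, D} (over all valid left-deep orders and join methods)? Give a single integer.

Selinger DP over subsets of {A,B,C,D}:
  {A}: scan cost=150, card=150
  {D}: scan cost=120, card=120
  {B}: scan cost=80, card=80
  {C}: scan cost=60, card=60
  {AD}: card=9000; try (D,hash)→1980, (A,merge)→2430, (D,merge)→2460, (A,hash)→2640, (A,nl_idx)→10080, (A,nl)→18120 …(+1); best=1980 via (D,hash)
  {AB}: card=1200; try (B,hash)→1420, (A,nl_idx)→1920, (A,merge)→2070, (B,merge)→2140, (A,hash)→2560, (A,nl)→12080 …(+1); best=1420 via (B,hash)
  {AC}: card=600; try (C,hash)→1020, (A,nl_idx)→1140, (A,merge)→1830, (C,merge)→1920, (A,hash)→2520, (A,nl)→9060 …(+1); best=1020 via (C,hash)
  {BD}: card=600; try (B,hash)→1360, (D,merge)→1680, (B,merge)→1720, (D,hash)→1840, (D,nl)→9680, (B,nl)→9720; best=1360 via (B,hash)
  {CD}: card=2400; try (C,hash)→960, (D,merge)→1440, (C,merge)→1500, (D,hash)→1800, (D,nl)→7260, (C,nl)→7320; best=960 via (C,hash)
  {BC}: card=160; try (C,hash)→880, (B,merge)→1120, (C,merge)→1140, (B,hash)→1240, (B,nl)→4860, (C,nl)→4880; best=880 via (C,hash)
  {ABD}: card=4500; try (D,hash)→4300, (A,hash)→4360, (A,merge)→9310, (A,nl_idx)→10660, (B,hash)→12100, (D,merge)→16780 …(+4); best=4300 via (D,hash)
  {ACD}: card=12000; try (D,hash)→3300, (A,hash)→5760, (D,merge)→8580, (C,hash)→11700, (A,nl_idx)→32160, (A,merge)→33510 …(+4); best=3300 via (D,hash)
  {ABC}: card=160; try (A,nl_idx)→2320, (B,hash)→2740, (C,hash)→3340, (A,hash)→3440, (A,merge)→3670, (B,merge)→8260 …(+4); best=2320 via (A,nl_idx)
  {BCD}: card=400; try (C,hash)→2680, (D,hash)→2720, (D,merge)→3280, (B,hash)→4480, (C,merge)→8380, (D,nl)→20080 …(+3); best=2680 via (C,hash)
  {ABCD}: card=200; try (D,hash)→4160, (D,merge)→4720, (A,hash)→5480, (A,nl_idx)→6080, (A,merge)→8030, (C,hash)→9520 …(+7); best=4160 via (D,hash)

4160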